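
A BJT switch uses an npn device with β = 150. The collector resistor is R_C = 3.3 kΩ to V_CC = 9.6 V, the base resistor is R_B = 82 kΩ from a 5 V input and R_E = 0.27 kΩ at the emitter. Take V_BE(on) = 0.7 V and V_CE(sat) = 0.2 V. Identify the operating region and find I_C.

saturation; I_C ≈ 2.6 mA

Assume active: I_B = (5 − 0.7)/(82 + 151×0.27) = 0.035 mA, I_C = β·I_B = 5.25 mA.
Then V_CE = 9.6 − 5.25×3.3 − 5.29×0.27 = -9.17 V < 0.2 V — the active assumption fails.
Re-solve with V_CE = 0.2 V. KCL at the emitter: V_E/R_E = (V_BB−0.7−V_E)/R_B + (V_CC−0.2−V_E)/R_C, giving V_E = 0.722 V.
I_C = (V_CC − 0.2 − V_E)/R_C = (9.4 − 0.722)/3.3 = 2.63 mA.
Check: I_B = (4.3 − 0.722)/82 = 0.0436 mA, and β·I_B = 6.55 mA > I_C, confirming saturation.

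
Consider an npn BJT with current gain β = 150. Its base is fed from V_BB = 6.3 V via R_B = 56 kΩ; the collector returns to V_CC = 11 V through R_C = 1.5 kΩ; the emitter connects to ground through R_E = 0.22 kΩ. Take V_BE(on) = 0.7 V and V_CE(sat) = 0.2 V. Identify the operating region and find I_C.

saturation; I_C ≈ 6.3 mA

Assume active: I_B = (6.3 − 0.7)/(56 + 151×0.22) = 0.0628 mA, I_C = β·I_B = 9.41 mA.
Then V_CE = 11 − 9.41×1.5 − 9.48×0.22 = -5.21 V < 0.2 V — the active assumption fails.
Re-solve with V_CE = 0.2 V. KCL at the emitter: V_E/R_E = (V_BB−0.7−V_E)/R_B + (V_CC−0.2−V_E)/R_C, giving V_E = 1.4 V.
I_C = (V_CC − 0.2 − V_E)/R_C = (10.8 − 1.4)/1.5 = 6.27 mA.
Check: I_B = (5.6 − 1.4)/56 = 0.0751 mA, and β·I_B = 11.3 mA > I_C, confirming saturation.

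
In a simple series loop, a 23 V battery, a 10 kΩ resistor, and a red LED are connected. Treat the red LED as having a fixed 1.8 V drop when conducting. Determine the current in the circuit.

I ≈ 2.1 mA

KVL around the loop: 23 = V_D + I·R = 1.8 + I × 10 kΩ.
So I = (23 − 1.8) / 10 kΩ = 21.2 / 10 = 2.12 mA.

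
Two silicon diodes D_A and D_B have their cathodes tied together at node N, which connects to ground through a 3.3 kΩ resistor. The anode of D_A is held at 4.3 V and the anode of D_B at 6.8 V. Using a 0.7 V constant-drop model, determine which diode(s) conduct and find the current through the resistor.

Assume both conduct. Then node N would need to be at both 4.3−0.7 = 3.6 V and 6.8−0.7 = 6.1 V, which is impossible.
Assume only D_B conducts: V_N = 6.8 − 0.7 = 6.1 V, so I_R = 6.1/3.3 = 1.85 mA.
Check D_A: its anode-to-cathode voltage is 4.3 − 6.1 = -1.8 V < 0.7 V, so it is off. The assumption is consistent.

Only D_B conducts; I_R ≈ 1.8 mA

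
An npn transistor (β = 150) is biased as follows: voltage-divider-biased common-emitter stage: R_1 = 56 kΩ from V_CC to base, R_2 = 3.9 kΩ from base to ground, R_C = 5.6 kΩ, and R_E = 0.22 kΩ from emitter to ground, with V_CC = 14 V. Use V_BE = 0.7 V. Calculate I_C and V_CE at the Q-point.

I_C ≈ 0.86 mA, V_CE ≈ 9 V

Thevenize the base divider: V_Th = V_CC·R_2/(R_1+R_2) = 14×3.9/59.9 = 0.912 V, R_Th = R_1‖R_2 = 3.65 kΩ.
Base-emitter loop: V_Th = I_B·R_Th + V_BE + (β+1)I_B·R_E, so I_B = (0.912 − 0.7) / (3.65 + 151×0.22) = 0.00574 mA.
I_C = β·I_B = 150×0.00574 = 0.861 mA, and I_E = (β+1)I_B = 0.866 mA.
V_CE = V_CC − I_C·R_C − I_E·R_E = 14 − 0.861×5.6 − 0.866×0.22 = 8.99 V.
V_CE = 8.99 V > 0.2 V confirms active-region operation.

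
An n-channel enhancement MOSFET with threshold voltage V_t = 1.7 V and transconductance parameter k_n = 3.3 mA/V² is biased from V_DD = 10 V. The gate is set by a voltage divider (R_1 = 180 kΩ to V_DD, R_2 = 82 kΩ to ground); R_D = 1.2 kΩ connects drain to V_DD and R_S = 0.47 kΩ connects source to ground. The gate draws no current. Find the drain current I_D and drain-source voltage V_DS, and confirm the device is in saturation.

I_D ≈ 1.2 mA, V_DS ≈ 8 V

V_G = V_DD·R_2/(R_1+R_2) = 10×82/262 = 3.13 V.
Assume saturation: I_D = (k_n/2)(V_GS − V_t)² with V_GS = V_G − I_D·R_S = 3.13 − 0.47·I_D.
Substituting gives 0.364·I_D² − 3.22·I_D + 3.37 = 0, with roots I_D = 1.22 or 7.61 mA.
The root I_D = 7.61 mA gives V_GS = -0.448 V ≤ V_t, so take I_D = 1.22 mA.
Then V_GS = 2.56 V and V_DS = V_DD − I_D(R_D+R_S) = 10 − 1.22×1.67 = 7.97 V.
Saturation requires V_DS ≥ V_GS − V_t = 0.858 V; 7.97 ≥ 0.858 ✓.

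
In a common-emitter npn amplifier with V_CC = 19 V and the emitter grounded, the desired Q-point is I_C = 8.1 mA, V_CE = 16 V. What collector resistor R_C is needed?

Collector loop: V_CC = I_C·R_C + V_CE.
R_C = (V_CC − V_CE)/I_C = (19 − 16)/8.1 = 0.37 kΩ.

R_C ≈ 0.37 kΩ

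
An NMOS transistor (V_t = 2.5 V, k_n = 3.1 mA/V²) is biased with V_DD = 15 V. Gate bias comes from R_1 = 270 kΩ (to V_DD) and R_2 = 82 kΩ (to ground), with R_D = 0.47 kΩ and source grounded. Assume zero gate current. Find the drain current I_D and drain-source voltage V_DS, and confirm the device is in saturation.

V_G = V_DD·R_2/(R_1+R_2) = 15×82/352 = 3.49 V. With the source grounded, V_GS = V_G = 3.49 V.
Assume saturation: I_D = (k_n/2)(V_GS − V_t)² = (3.1/2)×(3.49 − 2.5)² = 1.55×0.994² = 1.53 mA.
V_DS = V_DD − I_D·R_D = 15 − 1.53×0.47 = 14.3 V.
Saturation requires V_DS ≥ V_GS − V_t = 0.994 V; 14.3 ≥ 0.994 ✓.

I_D ≈ 1.5 mA, V_DS ≈ 14 V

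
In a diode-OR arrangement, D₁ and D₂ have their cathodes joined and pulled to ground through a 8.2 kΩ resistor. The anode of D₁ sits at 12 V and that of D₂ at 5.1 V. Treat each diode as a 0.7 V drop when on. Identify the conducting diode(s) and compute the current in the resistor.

Assume both conduct. Then node N would need to be at both 12−0.7 = 11.3 V and 5.1−0.7 = 4.4 V, which is impossible.
Assume only D₁ conducts: V_N = 12 − 0.7 = 11.3 V, so I_R = 11.3/8.2 = 1.38 mA.
Check D₂: its anode-to-cathode voltage is 5.1 − 11.3 = -6.2 V < 0.7 V, so it is off. The assumption is consistent.

Only D₁ conducts; I_R ≈ 1.4 mA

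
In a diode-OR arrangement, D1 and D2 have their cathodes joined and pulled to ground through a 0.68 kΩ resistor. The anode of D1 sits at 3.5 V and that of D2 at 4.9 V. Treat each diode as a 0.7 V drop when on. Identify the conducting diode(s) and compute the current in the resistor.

Assume both conduct. Then node N would need to be at both 3.5−0.7 = 2.8 V and 4.9−0.7 = 4.2 V, which is impossible.
Assume only D2 conducts: V_N = 4.9 − 0.7 = 4.2 V, so I_R = 4.2/0.68 = 6.18 mA.
Check D1: its anode-to-cathode voltage is 3.5 − 4.2 = -0.7 V < 0.7 V, so it is off. The assumption is consistent.

Only D2 conducts; I_R ≈ 6.2 mA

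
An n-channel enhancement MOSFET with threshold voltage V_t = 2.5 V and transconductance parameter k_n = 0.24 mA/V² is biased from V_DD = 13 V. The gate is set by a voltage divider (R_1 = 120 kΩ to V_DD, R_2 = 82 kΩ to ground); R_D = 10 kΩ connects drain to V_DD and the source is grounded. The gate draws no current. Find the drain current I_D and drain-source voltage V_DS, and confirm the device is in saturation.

V_G = V_DD·R_2/(R_1+R_2) = 13×82/202 = 5.28 V. With the source grounded, V_GS = V_G = 5.28 V.
Assume saturation: I_D = (k_n/2)(V_GS − V_t)² = (0.24/2)×(5.28 − 2.5)² = 0.12×2.78² = 0.926 mA.
V_DS = V_DD − I_D·R_D = 13 − 0.926×10 = 3.74 V.
Saturation requires V_DS ≥ V_GS − V_t = 2.78 V; 3.74 ≥ 2.78 ✓.

I_D ≈ 0.93 mA, V_DS ≈ 3.7 V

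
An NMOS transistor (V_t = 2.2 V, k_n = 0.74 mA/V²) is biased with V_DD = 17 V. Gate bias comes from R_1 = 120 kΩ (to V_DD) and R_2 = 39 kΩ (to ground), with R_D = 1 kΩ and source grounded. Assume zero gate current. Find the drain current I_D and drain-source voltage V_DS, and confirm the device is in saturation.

V_G = V_DD·R_2/(R_1+R_2) = 17×39/159 = 4.17 V. With the source grounded, V_GS = V_G = 4.17 V.
Assume saturation: I_D = (k_n/2)(V_GS − V_t)² = (0.74/2)×(4.17 − 2.2)² = 0.37×1.97² = 1.44 mA.
V_DS = V_DD − I_D·R_D = 17 − 1.44×1 = 15.6 V.
Saturation requires V_DS ≥ V_GS − V_t = 1.97 V; 15.6 ≥ 1.97 ✓.

I_D ≈ 1.4 mA, V_DS ≈ 16 V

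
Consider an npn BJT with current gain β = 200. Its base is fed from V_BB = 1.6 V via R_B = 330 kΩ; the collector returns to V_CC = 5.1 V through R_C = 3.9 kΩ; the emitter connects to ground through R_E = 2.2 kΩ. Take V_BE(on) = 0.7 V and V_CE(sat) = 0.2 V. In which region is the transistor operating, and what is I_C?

Assume active. Base-emitter loop: I_B = (V_BB − V_BE)/(R_B + (β+1)R_E) = (1.6 − 0.7)/(330 + 201×2.2) = 0.00117 mA.
I_C = β·I_B = 200×0.00117 = 0.233 mA.
V_CE = V_CC − I_C·R_C − I_E·R_E = 5.1 − 0.233×3.9 − 0.234×2.2 = 3.68 V > V_CE(sat), so the active-region assumption holds.

active; I_C ≈ 0.23 mA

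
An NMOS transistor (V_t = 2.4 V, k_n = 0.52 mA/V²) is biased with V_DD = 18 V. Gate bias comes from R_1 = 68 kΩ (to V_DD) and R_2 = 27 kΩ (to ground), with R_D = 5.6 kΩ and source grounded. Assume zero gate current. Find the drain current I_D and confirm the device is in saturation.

I_D ≈ 1.9 mA

V_G = V_DD·R_2/(R_1+R_2) = 18×27/95 = 5.12 V. With the source grounded, V_GS = V_G = 5.12 V.
Assume saturation: I_D = (k_n/2)(V_GS − V_t)² = (0.52/2)×(5.12 − 2.4)² = 0.26×2.72² = 1.92 mA.
V_DS = V_DD − I_D·R_D = 18 − 1.92×5.6 = 7.26 V.
Saturation requires V_DS ≥ V_GS − V_t = 2.72 V; 7.26 ≥ 2.72 ✓.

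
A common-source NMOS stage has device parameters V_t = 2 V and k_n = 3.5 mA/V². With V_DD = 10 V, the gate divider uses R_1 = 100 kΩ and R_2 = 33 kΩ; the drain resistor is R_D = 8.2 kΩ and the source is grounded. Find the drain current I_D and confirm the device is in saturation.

V_G = V_DD·R_2/(R_1+R_2) = 10×33/133 = 2.48 V. With the source grounded, V_GS = V_G = 2.48 V.
Assume saturation: I_D = (k_n/2)(V_GS − V_t)² = (3.5/2)×(2.48 − 2)² = 1.75×0.481² = 0.405 mA.
V_DS = V_DD − I_D·R_D = 10 − 0.405×8.2 = 6.68 V.
Saturation requires V_DS ≥ V_GS − V_t = 0.481 V; 6.68 ≥ 0.481 ✓.

I_D ≈ 0.41 mA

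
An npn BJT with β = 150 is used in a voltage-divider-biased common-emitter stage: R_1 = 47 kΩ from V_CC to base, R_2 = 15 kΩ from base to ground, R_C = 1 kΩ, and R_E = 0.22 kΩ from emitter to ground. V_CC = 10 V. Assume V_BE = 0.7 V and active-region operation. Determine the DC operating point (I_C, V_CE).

I_C ≈ 5.8 mA, V_CE ≈ 2.9 V

Thevenize the base divider: V_Th = V_CC·R_2/(R_1+R_2) = 10×15/62 = 2.42 V, R_Th = R_1‖R_2 = 11.4 kΩ.
Base-emitter loop: V_Th = I_B·R_Th + V_BE + (β+1)I_B·R_E, so I_B = (2.42 − 0.7) / (11.4 + 151×0.22) = 0.0386 mA.
I_C = β·I_B = 150×0.0386 = 5.78 mA, and I_E = (β+1)I_B = 5.82 mA.
V_CE = V_CC − I_C·R_C − I_E·R_E = 10 − 5.78×1 − 5.82×0.22 = 2.94 V.
V_CE = 2.94 V > 0.2 V confirms active-region operation.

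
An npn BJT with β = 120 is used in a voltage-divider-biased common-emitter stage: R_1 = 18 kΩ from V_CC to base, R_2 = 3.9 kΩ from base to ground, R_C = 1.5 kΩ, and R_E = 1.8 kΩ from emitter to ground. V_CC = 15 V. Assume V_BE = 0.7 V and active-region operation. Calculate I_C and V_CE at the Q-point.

Thevenize the base divider: V_Th = V_CC·R_2/(R_1+R_2) = 15×3.9/21.9 = 2.67 V, R_Th = R_1‖R_2 = 3.21 kΩ.
Base-emitter loop: V_Th = I_B·R_Th + V_BE + (β+1)I_B·R_E, so I_B = (2.67 − 0.7) / (3.21 + 121×1.8) = 0.00892 mA.
I_C = β·I_B = 120×0.00892 = 1.07 mA, and I_E = (β+1)I_B = 1.08 mA.
V_CE = V_CC − I_C·R_C − I_E·R_E = 15 − 1.07×1.5 − 1.08×1.8 = 11.5 V.
V_CE = 11.5 V > 0.2 V confirms active-region operation.

I_C ≈ 1.1 mA, V_CE ≈ 11 V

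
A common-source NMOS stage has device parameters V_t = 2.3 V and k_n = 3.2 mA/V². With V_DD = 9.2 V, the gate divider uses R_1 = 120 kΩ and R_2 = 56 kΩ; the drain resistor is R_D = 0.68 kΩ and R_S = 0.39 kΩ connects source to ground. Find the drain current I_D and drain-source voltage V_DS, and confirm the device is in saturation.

I_D ≈ 0.37 mA, V_DS ≈ 8.8 V

V_G = V_DD·R_2/(R_1+R_2) = 9.2×56/176 = 2.93 V.
Assume saturation: I_D = (k_n/2)(V_GS − V_t)² with V_GS = V_G − I_D·R_S = 2.93 − 0.39·I_D.
Substituting gives 0.243·I_D² − 1.78·I_D + 0.63 = 0, with roots I_D = 0.372 or 6.95 mA.
The root I_D = 6.95 mA gives V_GS = 0.215 V ≤ V_t, so take I_D = 0.372 mA.
Then V_GS = 2.78 V and V_DS = V_DD − I_D(R_D+R_S) = 9.2 − 0.372×1.07 = 8.8 V.
Saturation requires V_DS ≥ V_GS − V_t = 0.482 V; 8.8 ≥ 0.482 ✓.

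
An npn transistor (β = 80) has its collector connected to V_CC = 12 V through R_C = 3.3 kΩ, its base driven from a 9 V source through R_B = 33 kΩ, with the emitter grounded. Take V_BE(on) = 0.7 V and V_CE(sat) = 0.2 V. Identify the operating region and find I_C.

Assume active: I_B = (9 − 0.7)/33 = 0.252 mA, giving I_C = β·I_B = 20.1 mA.
But then V_CE = 12 − 20.1×3.3 = -54.4 V < V_CE(sat) = 0.2 V — impossible in the active region.
So the transistor is saturated. With V_CE = 0.2 V, I_C = (V_CC − 0.2)/R_C = 11.8/3.3 = 3.58 mA.
Check: β·I_B = 20.1 mA > I_C = 3.58 mA, confirming saturation.

saturation; I_C ≈ 3.6 mA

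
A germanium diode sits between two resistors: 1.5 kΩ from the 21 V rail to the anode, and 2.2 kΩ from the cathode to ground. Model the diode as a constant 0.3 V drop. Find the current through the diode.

I ≈ 5.6 mA

The two resistors are in series with the diode, so KVL gives 21 = I·1.5 + 0.3 + I·2.2.
I = (21 − 0.3) / (1.5 + 2.2) kΩ = 20.7 / 3.7 = 5.59 mA.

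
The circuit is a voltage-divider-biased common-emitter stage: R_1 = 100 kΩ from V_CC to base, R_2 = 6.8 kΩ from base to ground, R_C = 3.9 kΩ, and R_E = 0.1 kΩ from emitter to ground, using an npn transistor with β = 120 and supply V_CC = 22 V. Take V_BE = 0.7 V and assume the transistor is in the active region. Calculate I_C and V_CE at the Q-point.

I_C ≈ 4.6 mA, V_CE ≈ 3.8 V

Thevenize the base divider: V_Th = V_CC·R_2/(R_1+R_2) = 22×6.8/107 = 1.4 V, R_Th = R_1‖R_2 = 6.37 kΩ.
Base-emitter loop: V_Th = I_B·R_Th + V_BE + (β+1)I_B·R_E, so I_B = (1.4 − 0.7) / (6.37 + 121×0.1) = 0.0379 mA.
I_C = β·I_B = 120×0.0379 = 4.55 mA, and I_E = (β+1)I_B = 4.59 mA.
V_CE = V_CC − I_C·R_C − I_E·R_E = 22 − 4.55×3.9 − 4.59×0.1 = 3.78 V.
V_CE = 3.78 V > 0.2 V confirms active-region operation.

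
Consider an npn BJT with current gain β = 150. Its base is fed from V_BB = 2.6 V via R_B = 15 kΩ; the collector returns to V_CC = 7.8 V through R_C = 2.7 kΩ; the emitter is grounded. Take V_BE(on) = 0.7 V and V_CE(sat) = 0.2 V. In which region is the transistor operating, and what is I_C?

Assume active: I_B = (2.6 − 0.7)/15 = 0.127 mA, giving I_C = β·I_B = 19 mA.
But then V_CE = 7.8 − 19×2.7 = -43.5 V < V_CE(sat) = 0.2 V — impossible in the active region.
So the transistor is saturated. With V_CE = 0.2 V, I_C = (V_CC − 0.2)/R_C = 7.6/2.7 = 2.81 mA.
Check: β·I_B = 19 mA > I_C = 2.81 mA, confirming saturation.

saturation; I_C ≈ 2.8 mA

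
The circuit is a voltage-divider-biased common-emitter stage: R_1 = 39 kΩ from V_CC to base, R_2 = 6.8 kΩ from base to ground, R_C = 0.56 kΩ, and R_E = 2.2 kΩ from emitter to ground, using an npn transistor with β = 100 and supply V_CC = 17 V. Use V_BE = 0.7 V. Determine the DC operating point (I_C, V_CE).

I_C ≈ 0.8 mA, V_CE ≈ 15 V

Thevenize the base divider: V_Th = V_CC·R_2/(R_1+R_2) = 17×6.8/45.8 = 2.52 V, R_Th = R_1‖R_2 = 5.79 kΩ.
Base-emitter loop: V_Th = I_B·R_Th + V_BE + (β+1)I_B·R_E, so I_B = (2.52 − 0.7) / (5.79 + 101×2.2) = 0.008 mA.
I_C = β·I_B = 100×0.008 = 0.8 mA, and I_E = (β+1)I_B = 0.808 mA.
V_CE = V_CC − I_C·R_C − I_E·R_E = 17 − 0.8×0.56 − 0.808×2.2 = 14.8 V.
V_CE = 14.8 V > 0.2 V confirms active-region operation.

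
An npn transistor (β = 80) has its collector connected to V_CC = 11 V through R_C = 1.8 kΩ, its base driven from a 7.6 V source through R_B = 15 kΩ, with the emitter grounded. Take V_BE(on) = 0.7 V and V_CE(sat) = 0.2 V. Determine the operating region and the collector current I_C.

saturation; I_C ≈ 6 mA

Assume active: I_B = (7.6 − 0.7)/15 = 0.46 mA, giving I_C = β·I_B = 36.8 mA.
But then V_CE = 11 − 36.8×1.8 = -55.2 V < V_CE(sat) = 0.2 V — impossible in the active region.
So the transistor is saturated. With V_CE = 0.2 V, I_C = (V_CC − 0.2)/R_C = 10.8/1.8 = 6 mA.
Check: β·I_B = 36.8 mA > I_C = 6 mA, confirming saturation.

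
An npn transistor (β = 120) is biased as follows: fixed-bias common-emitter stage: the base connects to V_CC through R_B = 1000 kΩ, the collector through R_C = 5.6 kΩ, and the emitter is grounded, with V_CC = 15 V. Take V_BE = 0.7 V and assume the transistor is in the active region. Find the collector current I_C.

Base loop: V_CC = I_B·R_B + V_BE, so I_B = (15 − 0.7)/1000 kΩ = 0.0143 mA.
In the active region I_C = β·I_B = 120 × 0.0143 = 1.72 mA.
Collector loop: V_CE = V_CC − I_C·R_C = 15 − 1.72×5.6 = 5.39 V.
Since V_CE = 5.39 V > V_CE(sat) ≈ 0.2 V, the transistor is in the active region as assumed.

I_C ≈ 1.7 mA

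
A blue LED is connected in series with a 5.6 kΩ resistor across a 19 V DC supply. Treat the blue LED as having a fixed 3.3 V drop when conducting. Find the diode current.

I ≈ 2.8 mA

KVL around the loop: 19 = V_D + I·R = 3.3 + I × 5.6 kΩ.
So I = (19 − 3.3) / 5.6 kΩ = 15.7 / 5.6 = 2.8 mA.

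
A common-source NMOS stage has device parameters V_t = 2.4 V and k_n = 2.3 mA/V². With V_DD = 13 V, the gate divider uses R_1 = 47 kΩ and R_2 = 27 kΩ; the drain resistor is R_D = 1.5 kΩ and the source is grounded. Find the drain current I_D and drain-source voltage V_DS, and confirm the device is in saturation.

V_G = V_DD·R_2/(R_1+R_2) = 13×27/74 = 4.74 V. With the source grounded, V_GS = V_G = 4.74 V.
Assume saturation: I_D = (k_n/2)(V_GS − V_t)² = (2.3/2)×(4.74 − 2.4)² = 1.15×2.34² = 6.31 mA.
V_DS = V_DD − I_D·R_D = 13 − 6.31×1.5 = 3.53 V.
Saturation requires V_DS ≥ V_GS − V_t = 2.34 V; 3.53 ≥ 2.34 ✓.

I_D ≈ 6.3 mA, V_DS ≈ 3.5 V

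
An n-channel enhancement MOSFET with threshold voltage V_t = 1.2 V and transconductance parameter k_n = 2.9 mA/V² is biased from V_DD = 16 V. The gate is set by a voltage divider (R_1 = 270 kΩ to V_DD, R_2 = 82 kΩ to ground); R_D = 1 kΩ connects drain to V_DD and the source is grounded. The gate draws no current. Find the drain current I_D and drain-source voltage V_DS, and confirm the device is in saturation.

V_G = V_DD·R_2/(R_1+R_2) = 16×82/352 = 3.73 V. With the source grounded, V_GS = V_G = 3.73 V.
Assume saturation: I_D = (k_n/2)(V_GS − V_t)² = (2.9/2)×(3.73 − 1.2)² = 1.45×2.53² = 9.26 mA.
V_DS = V_DD − I_D·R_D = 16 − 9.26×1 = 6.74 V.
Saturation requires V_DS ≥ V_GS − V_t = 2.53 V; 6.74 ≥ 2.53 ✓.

I_D ≈ 9.3 mA, V_DS ≈ 6.7 V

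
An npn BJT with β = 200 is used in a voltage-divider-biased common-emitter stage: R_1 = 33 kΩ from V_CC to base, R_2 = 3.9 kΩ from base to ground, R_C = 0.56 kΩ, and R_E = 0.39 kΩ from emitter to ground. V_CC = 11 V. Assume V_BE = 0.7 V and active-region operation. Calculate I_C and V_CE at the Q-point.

I_C ≈ 1.1 mA, V_CE ≈ 9.9 V

Thevenize the base divider: V_Th = V_CC·R_2/(R_1+R_2) = 11×3.9/36.9 = 1.16 V, R_Th = R_1‖R_2 = 3.49 kΩ.
Base-emitter loop: V_Th = I_B·R_Th + V_BE + (β+1)I_B·R_E, so I_B = (1.16 − 0.7) / (3.49 + 201×0.39) = 0.00565 mA.
I_C = β·I_B = 200×0.00565 = 1.13 mA, and I_E = (β+1)I_B = 1.14 mA.
V_CE = V_CC − I_C·R_C − I_E·R_E = 11 − 1.13×0.56 − 1.14×0.39 = 9.92 V.
V_CE = 9.92 V > 0.2 V confirms active-region operation.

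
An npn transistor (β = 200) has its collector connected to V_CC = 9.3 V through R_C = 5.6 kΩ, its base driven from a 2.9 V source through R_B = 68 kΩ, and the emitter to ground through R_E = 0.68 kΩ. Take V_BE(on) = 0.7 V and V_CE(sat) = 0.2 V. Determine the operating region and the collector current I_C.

saturation; I_C ≈ 1.4 mA

Assume active: I_B = (2.9 − 0.7)/(68 + 201×0.68) = 0.0107 mA, I_C = β·I_B = 2.15 mA.
Then V_CE = 9.3 − 2.15×5.6 − 2.16×0.68 = -4.21 V < 0.2 V — the active assumption fails.
Re-solve with V_CE = 0.2 V. KCL at the emitter: V_E/R_E = (V_BB−0.7−V_E)/R_B + (V_CC−0.2−V_E)/R_C, giving V_E = 0.996 V.
I_C = (V_CC − 0.2 − V_E)/R_C = (9.1 − 0.996)/5.6 = 1.45 mA.
Check: I_B = (2.2 − 0.996)/68 = 0.0177 mA, and β·I_B = 3.54 mA > I_C, confirming saturation.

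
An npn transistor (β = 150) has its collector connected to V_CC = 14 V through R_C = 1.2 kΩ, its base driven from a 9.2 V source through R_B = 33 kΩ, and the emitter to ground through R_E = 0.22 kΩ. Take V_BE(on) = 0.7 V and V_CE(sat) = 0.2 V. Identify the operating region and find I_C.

saturation; I_C ≈ 9.7 mA

Assume active: I_B = (9.2 − 0.7)/(33 + 151×0.22) = 0.128 mA, I_C = β·I_B = 19.3 mA.
Then V_CE = 14 − 19.3×1.2 − 19.4×0.22 = -13.4 V < 0.2 V — the active assumption fails.
Re-solve with V_CE = 0.2 V. KCL at the emitter: V_E/R_E = (V_BB−0.7−V_E)/R_B + (V_CC−0.2−V_E)/R_C, giving V_E = 2.17 V.
I_C = (V_CC − 0.2 − V_E)/R_C = (13.8 − 2.17)/1.2 = 9.69 mA.
Check: I_B = (8.5 − 2.17)/33 = 0.192 mA, and β·I_B = 28.8 mA > I_C, confirming saturation.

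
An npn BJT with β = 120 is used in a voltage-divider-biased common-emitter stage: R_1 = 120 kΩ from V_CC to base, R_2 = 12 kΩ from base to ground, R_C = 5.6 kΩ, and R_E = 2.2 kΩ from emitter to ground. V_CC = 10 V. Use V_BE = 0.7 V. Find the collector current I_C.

I_C ≈ 0.091 mA

Thevenize the base divider: V_Th = V_CC·R_2/(R_1+R_2) = 10×12/132 = 0.909 V, R_Th = R_1‖R_2 = 10.9 kΩ.
Base-emitter loop: V_Th = I_B·R_Th + V_BE + (β+1)I_B·R_E, so I_B = (0.909 − 0.7) / (10.9 + 121×2.2) = 0.000755 mA.
I_C = β·I_B = 120×0.000755 = 0.0905 mA, and I_E = (β+1)I_B = 0.0913 mA.
V_CE = V_CC − I_C·R_C − I_E·R_E = 10 − 0.0905×5.6 − 0.0913×2.2 = 9.29 V.
V_CE = 9.29 V > 0.2 V confirms active-region operation.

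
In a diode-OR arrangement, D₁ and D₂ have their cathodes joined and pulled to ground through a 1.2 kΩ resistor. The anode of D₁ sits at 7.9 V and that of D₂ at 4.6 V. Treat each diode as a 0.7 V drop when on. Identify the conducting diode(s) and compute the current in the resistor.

Assume both conduct. Then node N would need to be at both 7.9−0.7 = 7.2 V and 4.6−0.7 = 3.9 V, which is impossible.
Assume only D₁ conducts: V_N = 7.9 − 0.7 = 7.2 V, so I_R = 7.2/1.2 = 6 mA.
Check D₂: its anode-to-cathode voltage is 4.6 − 7.2 = -2.6 V < 0.7 V, so it is off. The assumption is consistent.

Only D₁ conducts; I_R ≈ 6 mA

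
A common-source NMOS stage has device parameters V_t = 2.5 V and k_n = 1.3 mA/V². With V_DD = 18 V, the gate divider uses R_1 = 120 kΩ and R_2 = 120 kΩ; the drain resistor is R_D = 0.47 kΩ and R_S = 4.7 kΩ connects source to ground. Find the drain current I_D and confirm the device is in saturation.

I_D ≈ 1.1 mA

V_G = V_DD·R_2/(R_1+R_2) = 18×120/240 = 9 V.
Assume saturation: I_D = (k_n/2)(V_GS − V_t)² with V_GS = V_G − I_D·R_S = 9 − 4.7·I_D.
Substituting gives 14.4·I_D² − 40.7·I_D + 27.5 = 0, with roots I_D = 1.11 or 1.73 mA.
The root I_D = 1.73 mA gives V_GS = 0.869 V ≤ V_t, so take I_D = 1.11 mA.
Then V_GS = 3.8 V and V_DS = V_DD − I_D(R_D+R_S) = 18 − 1.11×5.17 = 12.3 V.
Saturation requires V_DS ≥ V_GS − V_t = 1.3 V; 12.3 ≥ 1.3 ✓.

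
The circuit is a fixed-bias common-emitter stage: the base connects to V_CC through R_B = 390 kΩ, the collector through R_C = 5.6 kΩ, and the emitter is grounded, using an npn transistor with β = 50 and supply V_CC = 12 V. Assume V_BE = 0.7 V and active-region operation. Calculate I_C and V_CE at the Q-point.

I_C ≈ 1.4 mA, V_CE ≈ 3.9 V

Base loop: V_CC = I_B·R_B + V_BE, so I_B = (12 − 0.7)/390 kΩ = 0.029 mA.
In the active region I_C = β·I_B = 50 × 0.029 = 1.45 mA.
Collector loop: V_CE = V_CC − I_C·R_C = 12 − 1.45×5.6 = 3.89 V.
Since V_CE = 3.89 V > V_CE(sat) ≈ 0.2 V, the transistor is in the active region as assumed.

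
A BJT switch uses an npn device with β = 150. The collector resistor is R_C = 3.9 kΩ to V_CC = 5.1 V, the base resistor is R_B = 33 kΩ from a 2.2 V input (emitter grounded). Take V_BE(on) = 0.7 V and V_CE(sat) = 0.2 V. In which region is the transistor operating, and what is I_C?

saturation; I_C ≈ 1.3 mA

Assume active: I_B = (2.2 − 0.7)/33 = 0.0455 mA, giving I_C = β·I_B = 6.82 mA.
But then V_CE = 5.1 − 6.82×3.9 = -21.5 V < V_CE(sat) = 0.2 V — impossible in the active region.
So the transistor is saturated. With V_CE = 0.2 V, I_C = (V_CC − 0.2)/R_C = 4.9/3.9 = 1.26 mA.
Check: β·I_B = 6.82 mA > I_C = 1.26 mA, confirming saturation.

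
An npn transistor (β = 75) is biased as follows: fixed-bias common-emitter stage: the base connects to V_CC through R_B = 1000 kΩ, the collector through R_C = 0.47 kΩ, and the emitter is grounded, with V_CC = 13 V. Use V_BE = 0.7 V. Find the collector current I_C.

Base loop: V_CC = I_B·R_B + V_BE, so I_B = (13 − 0.7)/1000 kΩ = 0.0123 mA.
In the active region I_C = β·I_B = 75 × 0.0123 = 0.922 mA.
Collector loop: V_CE = V_CC − I_C·R_C = 13 − 0.922×0.47 = 12.6 V.
Since V_CE = 12.6 V > V_CE(sat) ≈ 0.2 V, the transistor is in the active region as assumed.

I_C ≈ 0.92 mA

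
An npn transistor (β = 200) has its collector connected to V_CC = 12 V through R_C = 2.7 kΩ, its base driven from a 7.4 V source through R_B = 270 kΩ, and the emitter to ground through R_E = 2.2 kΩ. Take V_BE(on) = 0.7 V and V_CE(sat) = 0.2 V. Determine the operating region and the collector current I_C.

Assume active. Base-emitter loop: I_B = (V_BB − V_BE)/(R_B + (β+1)R_E) = (7.4 − 0.7)/(270 + 201×2.2) = 0.00941 mA.
I_C = β·I_B = 200×0.00941 = 1.88 mA.
V_CE = V_CC − I_C·R_C − I_E·R_E = 12 − 1.88×2.7 − 1.89×2.2 = 2.76 V > V_CE(sat), so the active-region assumption holds.

active; I_C ≈ 1.9 mA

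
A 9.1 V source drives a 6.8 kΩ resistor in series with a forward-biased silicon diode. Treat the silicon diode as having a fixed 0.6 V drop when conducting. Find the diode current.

I ≈ 1.2 mA

KVL around the loop: 9.1 = V_D + I·R = 0.6 + I × 6.8 kΩ.
So I = (9.1 − 0.6) / 6.8 kΩ = 8.5 / 6.8 = 1.25 mA.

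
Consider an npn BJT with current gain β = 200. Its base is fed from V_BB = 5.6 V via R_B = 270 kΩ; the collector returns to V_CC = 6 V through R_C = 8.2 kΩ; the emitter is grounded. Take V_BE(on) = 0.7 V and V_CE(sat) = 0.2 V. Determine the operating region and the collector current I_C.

Assume active: I_B = (5.6 − 0.7)/270 = 0.0181 mA, giving I_C = β·I_B = 3.63 mA.
But then V_CE = 6 − 3.63×8.2 = -23.8 V < V_CE(sat) = 0.2 V — impossible in the active region.
So the transistor is saturated. With V_CE = 0.2 V, I_C = (V_CC − 0.2)/R_C = 5.8/8.2 = 0.707 mA.
Check: β·I_B = 3.63 mA > I_C = 0.707 mA, confirming saturation.

saturation; I_C ≈ 0.71 mA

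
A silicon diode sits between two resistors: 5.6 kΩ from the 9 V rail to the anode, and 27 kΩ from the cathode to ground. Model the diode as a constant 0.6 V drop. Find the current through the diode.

The two resistors are in series with the diode, so KVL gives 9 = I·5.6 + 0.6 + I·27.
I = (9 − 0.6) / (5.6 + 27) kΩ = 8.4 / 32.6 = 0.258 mA.

I ≈ 0.26 mA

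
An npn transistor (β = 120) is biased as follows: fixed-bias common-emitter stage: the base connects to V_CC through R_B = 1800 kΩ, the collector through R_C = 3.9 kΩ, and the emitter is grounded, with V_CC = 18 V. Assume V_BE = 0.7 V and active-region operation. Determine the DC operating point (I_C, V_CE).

Base loop: V_CC = I_B·R_B + V_BE, so I_B = (18 − 0.7)/1800 kΩ = 0.00961 mA.
In the active region I_C = β·I_B = 120 × 0.00961 = 1.15 mA.
Collector loop: V_CE = V_CC − I_C·R_C = 18 − 1.15×3.9 = 13.5 V.
Since V_CE = 13.5 V > V_CE(sat) ≈ 0.2 V, the transistor is in the active region as assumed.

I_C ≈ 1.2 mA, V_CE ≈ 14 V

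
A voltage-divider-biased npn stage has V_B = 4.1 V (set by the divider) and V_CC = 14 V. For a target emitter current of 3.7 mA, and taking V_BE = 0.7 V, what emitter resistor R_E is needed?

V_E = V_B − V_BE = 4.1 − 0.7 = 3.4 V.
R_E = V_E / I_E = 3.4 / 3.7 = 0.919 kΩ.

R_E ≈ 0.92 kΩ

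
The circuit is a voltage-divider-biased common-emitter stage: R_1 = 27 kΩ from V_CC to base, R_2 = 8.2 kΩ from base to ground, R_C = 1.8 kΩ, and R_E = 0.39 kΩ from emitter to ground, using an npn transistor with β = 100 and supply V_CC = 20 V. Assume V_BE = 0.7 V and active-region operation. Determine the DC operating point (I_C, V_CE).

I_C ≈ 8.7 mA, V_CE ≈ 0.99 V

Thevenize the base divider: V_Th = V_CC·R_2/(R_1+R_2) = 20×8.2/35.2 = 4.66 V, R_Th = R_1‖R_2 = 6.29 kΩ.
Base-emitter loop: V_Th = I_B·R_Th + V_BE + (β+1)I_B·R_E, so I_B = (4.66 − 0.7) / (6.29 + 101×0.39) = 0.0867 mA.
I_C = β·I_B = 100×0.0867 = 8.67 mA, and I_E = (β+1)I_B = 8.75 mA.
V_CE = V_CC − I_C·R_C − I_E·R_E = 20 − 8.67×1.8 − 8.75×0.39 = 0.985 V.
V_CE = 0.985 V > 0.2 V confirms active-region operation.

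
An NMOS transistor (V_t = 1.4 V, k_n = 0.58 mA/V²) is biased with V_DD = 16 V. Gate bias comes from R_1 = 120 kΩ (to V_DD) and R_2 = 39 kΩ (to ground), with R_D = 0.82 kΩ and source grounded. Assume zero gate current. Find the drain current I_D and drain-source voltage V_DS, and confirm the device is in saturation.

I_D ≈ 1.8 mA, V_DS ≈ 14 V

V_G = V_DD·R_2/(R_1+R_2) = 16×39/159 = 3.92 V. With the source grounded, V_GS = V_G = 3.92 V.
Assume saturation: I_D = (k_n/2)(V_GS − V_t)² = (0.58/2)×(3.92 − 1.4)² = 0.29×2.52² = 1.85 mA.
V_DS = V_DD − I_D·R_D = 16 − 1.85×0.82 = 14.5 V.
Saturation requires V_DS ≥ V_GS − V_t = 2.52 V; 14.5 ≥ 2.52 ✓.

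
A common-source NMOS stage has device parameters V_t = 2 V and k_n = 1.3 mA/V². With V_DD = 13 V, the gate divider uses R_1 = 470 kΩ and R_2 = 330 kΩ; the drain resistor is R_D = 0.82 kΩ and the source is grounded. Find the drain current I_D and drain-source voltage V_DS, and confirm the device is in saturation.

V_G = V_DD·R_2/(R_1+R_2) = 13×330/800 = 5.36 V. With the source grounded, V_GS = V_G = 5.36 V.
Assume saturation: I_D = (k_n/2)(V_GS − V_t)² = (1.3/2)×(5.36 − 2)² = 0.65×3.36² = 7.35 mA.
V_DS = V_DD − I_D·R_D = 13 − 7.35×0.82 = 6.97 V.
Saturation requires V_DS ≥ V_GS − V_t = 3.36 V; 6.97 ≥ 3.36 ✓.

I_D ≈ 7.3 mA, V_DS ≈ 7 V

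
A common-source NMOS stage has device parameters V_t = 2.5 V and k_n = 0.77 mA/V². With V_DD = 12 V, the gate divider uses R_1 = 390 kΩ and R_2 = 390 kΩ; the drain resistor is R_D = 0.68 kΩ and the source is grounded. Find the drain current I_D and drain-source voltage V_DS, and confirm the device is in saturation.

I_D ≈ 4.7 mA, V_DS ≈ 8.8 V

V_G = V_DD·R_2/(R_1+R_2) = 12×390/780 = 6 V. With the source grounded, V_GS = V_G = 6 V.
Assume saturation: I_D = (k_n/2)(V_GS − V_t)² = (0.77/2)×(6 − 2.5)² = 0.385×3.5² = 4.72 mA.
V_DS = V_DD − I_D·R_D = 12 − 4.72×0.68 = 8.79 V.
Saturation requires V_DS ≥ V_GS − V_t = 3.5 V; 8.79 ≥ 3.5 ✓.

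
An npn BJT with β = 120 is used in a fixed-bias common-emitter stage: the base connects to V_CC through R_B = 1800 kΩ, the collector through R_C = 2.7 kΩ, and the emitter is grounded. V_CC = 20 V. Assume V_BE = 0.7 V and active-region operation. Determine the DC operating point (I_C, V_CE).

Base loop: V_CC = I_B·R_B + V_BE, so I_B = (20 − 0.7)/1800 kΩ = 0.0107 mA.
In the active region I_C = β·I_B = 120 × 0.0107 = 1.29 mA.
Collector loop: V_CE = V_CC − I_C·R_C = 20 − 1.29×2.7 = 16.5 V.
Since V_CE = 16.5 V > V_CE(sat) ≈ 0.2 V, the transistor is in the active region as assumed.

I_C ≈ 1.3 mA, V_CE ≈ 17 V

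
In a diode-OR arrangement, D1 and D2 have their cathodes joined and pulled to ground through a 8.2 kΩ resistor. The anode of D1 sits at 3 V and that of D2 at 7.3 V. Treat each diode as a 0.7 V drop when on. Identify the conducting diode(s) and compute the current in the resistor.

Only D2 conducts; I_R ≈ 0.8 mA

Assume both conduct. Then node N would need to be at both 3−0.7 = 2.3 V and 7.3−0.7 = 6.6 V, which is impossible.
Assume only D2 conducts: V_N = 7.3 − 0.7 = 6.6 V, so I_R = 6.6/8.2 = 0.805 mA.
Check D1: its anode-to-cathode voltage is 3 − 6.6 = -3.6 V < 0.7 V, so it is off. The assumption is consistent.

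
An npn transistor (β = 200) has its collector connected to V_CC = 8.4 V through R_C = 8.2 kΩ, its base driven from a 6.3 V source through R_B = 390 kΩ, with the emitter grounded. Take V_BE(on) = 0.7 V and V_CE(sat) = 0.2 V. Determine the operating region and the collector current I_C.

saturation; I_C ≈ 1 mA

Assume active: I_B = (6.3 − 0.7)/390 = 0.0144 mA, giving I_C = β·I_B = 2.87 mA.
But then V_CE = 8.4 − 2.87×8.2 = -15.1 V < V_CE(sat) = 0.2 V — impossible in the active region.
So the transistor is saturated. With V_CE = 0.2 V, I_C = (V_CC − 0.2)/R_C = 8.2/8.2 = 1 mA.
Check: β·I_B = 2.87 mA > I_C = 1 mA, confirming saturation.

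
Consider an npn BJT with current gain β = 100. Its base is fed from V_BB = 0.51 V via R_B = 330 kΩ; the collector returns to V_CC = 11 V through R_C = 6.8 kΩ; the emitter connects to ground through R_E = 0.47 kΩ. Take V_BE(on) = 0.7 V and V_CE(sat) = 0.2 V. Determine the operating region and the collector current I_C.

cutoff; I_C ≈ 0

V_BB = 0.51 V ≤ V_BE(on) = 0.7 V, so the base-emitter junction is not forward biased.
The transistor is in cutoff: I_B = I_C = 0.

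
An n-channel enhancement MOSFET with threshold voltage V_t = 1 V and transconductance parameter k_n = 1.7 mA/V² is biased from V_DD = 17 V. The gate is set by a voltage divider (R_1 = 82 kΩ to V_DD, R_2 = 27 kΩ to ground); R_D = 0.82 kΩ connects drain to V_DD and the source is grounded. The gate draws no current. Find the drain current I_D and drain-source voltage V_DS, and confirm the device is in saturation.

I_D ≈ 8.8 mA, V_DS ≈ 9.8 V

V_G = V_DD·R_2/(R_1+R_2) = 17×27/109 = 4.21 V. With the source grounded, V_GS = V_G = 4.21 V.
Assume saturation: I_D = (k_n/2)(V_GS − V_t)² = (1.7/2)×(4.21 − 1)² = 0.85×3.21² = 8.76 mA.
V_DS = V_DD − I_D·R_D = 17 − 8.76×0.82 = 9.81 V.
Saturation requires V_DS ≥ V_GS − V_t = 3.21 V; 9.81 ≥ 3.21 ✓.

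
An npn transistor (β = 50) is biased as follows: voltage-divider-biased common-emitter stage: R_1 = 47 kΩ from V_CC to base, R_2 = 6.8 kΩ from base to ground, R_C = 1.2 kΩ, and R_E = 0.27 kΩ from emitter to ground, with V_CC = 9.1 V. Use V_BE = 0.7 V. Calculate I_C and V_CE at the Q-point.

I_C ≈ 1.1 mA, V_CE ≈ 7.4 V

Thevenize the base divider: V_Th = V_CC·R_2/(R_1+R_2) = 9.1×6.8/53.8 = 1.15 V, R_Th = R_1‖R_2 = 5.94 kΩ.
Base-emitter loop: V_Th = I_B·R_Th + V_BE + (β+1)I_B·R_E, so I_B = (1.15 − 0.7) / (5.94 + 51×0.27) = 0.0228 mA.
I_C = β·I_B = 50×0.0228 = 1.14 mA, and I_E = (β+1)I_B = 1.16 mA.
V_CE = V_CC − I_C·R_C − I_E·R_E = 9.1 − 1.14×1.2 − 1.16×0.27 = 7.42 V.
V_CE = 7.42 V > 0.2 V confirms active-region operation.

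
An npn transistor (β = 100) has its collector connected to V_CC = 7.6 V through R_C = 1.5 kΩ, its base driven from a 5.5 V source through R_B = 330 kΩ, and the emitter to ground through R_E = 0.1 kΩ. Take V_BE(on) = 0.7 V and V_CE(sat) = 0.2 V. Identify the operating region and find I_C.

active; I_C ≈ 1.4 mA

Assume active. Base-emitter loop: I_B = (V_BB − V_BE)/(R_B + (β+1)R_E) = (5.5 − 0.7)/(330 + 101×0.1) = 0.0141 mA.
I_C = β·I_B = 100×0.0141 = 1.41 mA.
V_CE = V_CC − I_C·R_C − I_E·R_E = 7.6 − 1.41×1.5 − 1.43×0.1 = 5.34 V > V_CE(sat), so the active-region assumption holds.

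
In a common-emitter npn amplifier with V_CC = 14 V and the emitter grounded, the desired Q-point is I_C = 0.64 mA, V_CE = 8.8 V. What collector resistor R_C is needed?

R_C ≈ 8.1 kΩ

Collector loop: V_CC = I_C·R_C + V_CE.
R_C = (V_CC − V_CE)/I_C = (14 − 8.8)/0.64 = 8.12 kΩ.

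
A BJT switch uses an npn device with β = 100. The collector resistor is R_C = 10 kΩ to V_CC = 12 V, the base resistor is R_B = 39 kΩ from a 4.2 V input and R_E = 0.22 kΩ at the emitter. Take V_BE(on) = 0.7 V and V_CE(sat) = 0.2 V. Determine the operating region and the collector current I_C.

saturation; I_C ≈ 1.2 mA

Assume active: I_B = (4.2 − 0.7)/(39 + 101×0.22) = 0.0572 mA, I_C = β·I_B = 5.72 mA.
Then V_CE = 12 − 5.72×10 − 5.77×0.22 = -46.4 V < 0.2 V — the active assumption fails.
Re-solve with V_CE = 0.2 V. KCL at the emitter: V_E/R_E = (V_BB−0.7−V_E)/R_B + (V_CC−0.2−V_E)/R_C, giving V_E = 0.272 V.
I_C = (V_CC − 0.2 − V_E)/R_C = (11.8 − 0.272)/10 = 1.15 mA.
Check: I_B = (3.5 − 0.272)/39 = 0.0828 mA, and β·I_B = 8.28 mA > I_C, confirming saturation.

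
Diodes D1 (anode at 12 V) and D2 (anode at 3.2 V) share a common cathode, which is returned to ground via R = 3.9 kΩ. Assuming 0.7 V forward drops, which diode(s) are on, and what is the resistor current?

Assume both conduct. Then node N would need to be at both 12−0.7 = 11.3 V and 3.2−0.7 = 2.5 V, which is impossible.
Assume only D1 conducts: V_N = 12 − 0.7 = 11.3 V, so I_R = 11.3/3.9 = 2.9 mA.
Check D2: its anode-to-cathode voltage is 3.2 − 11.3 = -8.1 V < 0.7 V, so it is off. The assumption is consistent.

Only D1 conducts; I_R ≈ 2.9 mA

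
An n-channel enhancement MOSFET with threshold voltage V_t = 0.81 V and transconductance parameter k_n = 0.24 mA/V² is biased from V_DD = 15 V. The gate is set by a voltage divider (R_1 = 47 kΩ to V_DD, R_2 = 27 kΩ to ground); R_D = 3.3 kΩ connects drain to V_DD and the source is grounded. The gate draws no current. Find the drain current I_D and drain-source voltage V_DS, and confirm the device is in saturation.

I_D ≈ 2.6 mA, V_DS ≈ 6.4 V

V_G = V_DD·R_2/(R_1+R_2) = 15×27/74 = 5.47 V. With the source grounded, V_GS = V_G = 5.47 V.
Assume saturation: I_D = (k_n/2)(V_GS − V_t)² = (0.24/2)×(5.47 − 0.81)² = 0.12×4.66² = 2.61 mA.
V_DS = V_DD − I_D·R_D = 15 − 2.61×3.3 = 6.39 V.
Saturation requires V_DS ≥ V_GS − V_t = 4.66 V; 6.39 ≥ 4.66 ✓.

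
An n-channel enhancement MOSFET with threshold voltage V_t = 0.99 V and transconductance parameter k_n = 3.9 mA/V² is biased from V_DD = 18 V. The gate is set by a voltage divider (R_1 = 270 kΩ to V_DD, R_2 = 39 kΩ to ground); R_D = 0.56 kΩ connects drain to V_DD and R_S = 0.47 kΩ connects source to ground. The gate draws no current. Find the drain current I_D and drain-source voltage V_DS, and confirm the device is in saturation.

I_D ≈ 1.1 mA, V_DS ≈ 17 V

V_G = V_DD·R_2/(R_1+R_2) = 18×39/309 = 2.27 V.
Assume saturation: I_D = (k_n/2)(V_GS − V_t)² with V_GS = V_G − I_D·R_S = 2.27 − 0.47·I_D.
Substituting gives 0.431·I_D² − 3.35·I_D + 3.2 = 0, with roots I_D = 1.12 or 6.66 mA.
The root I_D = 6.66 mA gives V_GS = -0.858 V ≤ V_t, so take I_D = 1.12 mA.
Then V_GS = 1.75 V and V_DS = V_DD − I_D(R_D+R_S) = 18 − 1.12×1.03 = 16.8 V.
Saturation requires V_DS ≥ V_GS − V_t = 0.757 V; 16.8 ≥ 0.757 ✓.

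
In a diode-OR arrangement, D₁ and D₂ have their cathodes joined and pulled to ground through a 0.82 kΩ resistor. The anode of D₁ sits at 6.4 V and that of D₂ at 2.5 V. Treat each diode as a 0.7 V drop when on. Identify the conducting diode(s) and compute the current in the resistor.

Only D₁ conducts; I_R ≈ 7 mA

Assume both conduct. Then node N would need to be at both 6.4−0.7 = 5.7 V and 2.5−0.7 = 1.8 V, which is impossible.
Assume only D₁ conducts: V_N = 6.4 − 0.7 = 5.7 V, so I_R = 5.7/0.82 = 6.95 mA.
Check D₂: its anode-to-cathode voltage is 2.5 − 5.7 = -3.2 V < 0.7 V, so it is off. The assumption is consistent.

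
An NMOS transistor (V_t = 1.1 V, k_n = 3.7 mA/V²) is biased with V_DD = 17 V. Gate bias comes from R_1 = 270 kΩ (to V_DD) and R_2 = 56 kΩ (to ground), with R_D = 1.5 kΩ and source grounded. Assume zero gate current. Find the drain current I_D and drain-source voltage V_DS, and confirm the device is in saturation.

V_G = V_DD·R_2/(R_1+R_2) = 17×56/326 = 2.92 V. With the source grounded, V_GS = V_G = 2.92 V.
Assume saturation: I_D = (k_n/2)(V_GS − V_t)² = (3.7/2)×(2.92 − 1.1)² = 1.85×1.82² = 6.13 mA.
V_DS = V_DD − I_D·R_D = 17 − 6.13×1.5 = 7.81 V.
Saturation requires V_DS ≥ V_GS − V_t = 1.82 V; 7.81 ≥ 1.82 ✓.

I_D ≈ 6.1 mA, V_DS ≈ 7.8 V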